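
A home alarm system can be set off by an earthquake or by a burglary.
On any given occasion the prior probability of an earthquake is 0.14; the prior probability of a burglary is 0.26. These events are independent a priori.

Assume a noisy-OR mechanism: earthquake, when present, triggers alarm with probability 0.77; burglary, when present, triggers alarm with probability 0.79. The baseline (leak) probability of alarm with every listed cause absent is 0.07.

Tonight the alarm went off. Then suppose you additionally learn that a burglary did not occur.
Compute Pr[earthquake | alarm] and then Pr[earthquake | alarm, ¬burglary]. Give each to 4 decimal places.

Under noisy-OR, P(alarm | causes) = 1 − (1−0.07)·∏(1−qᵢ) over the active causes.
By total probability over the 4 (earthquake, burglary) configurations:
  P(alarm) = 0.07×0.86×0.74 + 0.8047×0.86×0.26 + 0.7861×0.14×0.74 + 0.955081×0.14×0.26
        = 0.044548 + 0.179931 + 0.081440 + 0.034765 = 0.340684
Keeping only the earthquake-present terms gives 0.116205, so
  P(earthquake | alarm) = 0.116205 / 0.340684 ≈ 0.3411

Now also conditioning on burglary≠true:
P(alarm | ¬burglary) = 0.07*0.86 + 0.7861*0.14 = 0.060200 + 0.110054 = 0.170254
The earthquake-present share is 0.7861*0.14 = 0.110054.
Hence the posterior is 0.110054/0.170254 ≈ 0.6464.
Ruling out burglary raises the posterior on earthquake — the flip side of explaining away.

Pr[earthquake | alarm] ≈ 0.3411; Pr[earthquake | alarm, ¬burglary] ≈ 0.6464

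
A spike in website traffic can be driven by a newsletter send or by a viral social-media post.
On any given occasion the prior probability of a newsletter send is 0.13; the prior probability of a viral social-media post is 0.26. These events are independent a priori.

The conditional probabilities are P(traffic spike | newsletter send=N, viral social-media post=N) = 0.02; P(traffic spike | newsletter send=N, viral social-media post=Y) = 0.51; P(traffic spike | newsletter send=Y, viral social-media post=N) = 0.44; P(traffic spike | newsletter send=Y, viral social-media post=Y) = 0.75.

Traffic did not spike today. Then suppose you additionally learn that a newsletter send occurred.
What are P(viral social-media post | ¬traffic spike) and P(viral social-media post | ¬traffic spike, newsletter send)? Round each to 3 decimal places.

P(viral social-media post | ¬traffic spike) ≈ 0.148; P(viral social-media post | ¬traffic spike, newsletter send) ≈ 0.136

Sum P(¬traffic spike|·) weighted by the priors over the 4 (newsletter send, viral social-media post) configurations:
  P(¬traffic spike) = 0.98·0.87·0.74 + 0.49·0.87·0.26 + 0.56·0.13·0.74 + 0.25·0.13·0.26
        = 0.630924 + 0.110838 + 0.053872 + 0.008450 = 0.804084
Configurations with viral social-media post contribute 0.119288, so
  P(viral social-media post | ¬traffic spike) = 0.119288 / 0.804084 ≈ 0.148

Now condition on the additional information:
P(¬traffic spike | newsletter send) = 0.56*0.74 + 0.25*0.26 = 0.414400 + 0.065000 = 0.479400
Of this, 0.065000 comes from 0.25*0.26 (the viral social-media post=true cases).
P(viral social-media post | ¬traffic spike, newsletter send) = 0.065000 / 0.479400 ≈ 0.136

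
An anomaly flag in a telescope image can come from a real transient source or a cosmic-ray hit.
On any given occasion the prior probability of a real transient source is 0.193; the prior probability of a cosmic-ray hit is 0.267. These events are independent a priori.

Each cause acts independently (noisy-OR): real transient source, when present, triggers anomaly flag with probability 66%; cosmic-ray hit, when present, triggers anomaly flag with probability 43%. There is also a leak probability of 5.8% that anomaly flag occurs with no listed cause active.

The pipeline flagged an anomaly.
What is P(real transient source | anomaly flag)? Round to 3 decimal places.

P(real transient source | anomaly flag) ≈ 0.508

Under noisy-OR, P(anomaly flag | causes) = 1 − (1−0.058)·∏(1−qᵢ) over the active causes.
Weight on real transient source=true, given the evidence: 0.096159 + 0.042124 = 0.138283
The normalizing constant is 0.058·0.807·0.733 + 0.46306·0.807·0.267 + 0.67972·0.193·0.733 + 0.81744·0.193·0.267 = 0.272367
Posterior = 0.138283 / 0.272367 ≈ 0.508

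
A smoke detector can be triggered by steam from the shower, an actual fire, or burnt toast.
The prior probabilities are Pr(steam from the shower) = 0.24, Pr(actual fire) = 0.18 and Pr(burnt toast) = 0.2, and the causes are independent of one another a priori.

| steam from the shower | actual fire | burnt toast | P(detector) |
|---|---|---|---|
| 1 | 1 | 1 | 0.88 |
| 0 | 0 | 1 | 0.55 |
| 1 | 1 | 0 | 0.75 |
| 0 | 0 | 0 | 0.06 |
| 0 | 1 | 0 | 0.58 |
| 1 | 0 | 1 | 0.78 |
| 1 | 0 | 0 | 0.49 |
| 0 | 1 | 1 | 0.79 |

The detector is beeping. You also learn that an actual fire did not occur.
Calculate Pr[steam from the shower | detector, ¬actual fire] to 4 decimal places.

Sum P(detector|·) weighted by the priors over the 4 (steam from the shower, burnt toast) configurations:
  P(detector | ¬actual fire) = 0.06*0.76*0.8 + 0.55*0.76*0.2 + 0.49*0.24*0.8 + 0.78*0.24*0.2
        = 0.036480 + 0.083600 + 0.094080 + 0.037440 = 0.251600
The terms with steam from the shower present sum to 0.131520, so
  P(steam from the shower | detector, ¬actual fire) = 0.131520 / 0.251600 ≈ 0.5227

Pr[steam from the shower | detector, ¬actual fire] ≈ 0.5227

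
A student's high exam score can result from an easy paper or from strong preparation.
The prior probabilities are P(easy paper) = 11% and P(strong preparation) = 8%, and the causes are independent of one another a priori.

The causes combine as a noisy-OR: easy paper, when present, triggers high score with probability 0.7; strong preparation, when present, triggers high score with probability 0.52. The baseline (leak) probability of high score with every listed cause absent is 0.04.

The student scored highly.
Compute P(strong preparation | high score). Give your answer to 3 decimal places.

Under noisy-OR, P(high score | causes) = 1 − (1−0.04)·∏(1−qᵢ) over the active causes.
Numerator (weight on configurations with strong preparation): 0.038391 + 0.007583 = 0.045974
Normalizer over all consistent configurations: 0.04×0.89×0.92 + 0.5392×0.89×0.08 + 0.712×0.11×0.92 + 0.86176×0.11×0.08 = 0.150780
Posterior = 0.045974 / 0.150780 ≈ 0.305

P(strong preparation | high score) ≈ 0.305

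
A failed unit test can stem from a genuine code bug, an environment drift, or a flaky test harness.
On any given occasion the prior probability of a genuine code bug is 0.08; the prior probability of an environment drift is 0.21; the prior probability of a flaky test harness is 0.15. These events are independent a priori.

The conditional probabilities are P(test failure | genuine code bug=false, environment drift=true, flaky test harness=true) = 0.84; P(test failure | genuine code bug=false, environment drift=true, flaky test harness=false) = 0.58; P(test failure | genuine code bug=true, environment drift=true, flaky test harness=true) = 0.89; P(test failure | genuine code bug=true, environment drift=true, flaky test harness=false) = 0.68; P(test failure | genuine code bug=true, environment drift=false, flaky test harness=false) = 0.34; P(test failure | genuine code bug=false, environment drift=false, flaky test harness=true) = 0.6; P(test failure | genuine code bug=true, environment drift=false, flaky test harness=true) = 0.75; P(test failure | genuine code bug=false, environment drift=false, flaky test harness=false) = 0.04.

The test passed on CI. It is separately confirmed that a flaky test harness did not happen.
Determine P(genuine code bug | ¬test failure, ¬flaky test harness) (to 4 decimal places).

P(genuine code bug | ¬test failure, ¬flaky test harness) ≈ 0.0570

P(¬test failure | ¬flaky test harness) = 0.96*0.92*0.79 + 0.42*0.92*0.21 + 0.66*0.08*0.79 + 0.32*0.08*0.21 = 0.697728 + 0.081144 + 0.041712 + 0.005376 = 0.825960
Restricting to configurations with genuine code bug present: 0.041712 + 0.005376 = 0.047088.
Hence the posterior is 0.047088/0.825960 ≈ 0.0570.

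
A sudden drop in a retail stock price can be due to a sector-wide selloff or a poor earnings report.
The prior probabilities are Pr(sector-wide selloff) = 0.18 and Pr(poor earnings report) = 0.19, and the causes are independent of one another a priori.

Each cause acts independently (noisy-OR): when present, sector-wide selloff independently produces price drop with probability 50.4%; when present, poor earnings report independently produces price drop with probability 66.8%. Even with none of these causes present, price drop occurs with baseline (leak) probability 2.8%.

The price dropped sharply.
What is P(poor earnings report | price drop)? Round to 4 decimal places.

Under noisy-OR, P(price drop | causes) = 1 − (1−0.028)·∏(1−qᵢ) over the active causes.
By total probability over the 4 (sector-wide selloff, poor earnings report) configurations:
  P(price drop) = 0.028·0.82·0.81 + 0.677296·0.82·0.19 + 0.517888·0.18·0.81 + 0.839939·0.18·0.19
        = 0.018598 + 0.105523 + 0.075508 + 0.028726 = 0.228355
Keeping only the poor earnings report-present terms gives 0.134249, so
  P(poor earnings report | price drop) = 0.134249 / 0.228355 ≈ 0.5879

P(poor earnings report | price drop) ≈ 0.5879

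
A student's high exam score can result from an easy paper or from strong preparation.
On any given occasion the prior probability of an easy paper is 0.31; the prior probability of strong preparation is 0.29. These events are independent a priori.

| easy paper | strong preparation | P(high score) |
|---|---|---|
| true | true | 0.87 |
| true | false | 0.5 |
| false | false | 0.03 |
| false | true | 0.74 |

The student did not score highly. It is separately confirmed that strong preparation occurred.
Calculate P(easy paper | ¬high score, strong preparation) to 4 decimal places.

For the numerator, keep only easy paper=true terms: 0.13×0.31 = 0.040300
The normalizing constant is 0.26×0.69 + 0.13×0.31 = 0.219700
Posterior = 0.040300 / 0.219700 ≈ 0.1834

P(easy paper | ¬high score, strong preparation) ≈ 0.1834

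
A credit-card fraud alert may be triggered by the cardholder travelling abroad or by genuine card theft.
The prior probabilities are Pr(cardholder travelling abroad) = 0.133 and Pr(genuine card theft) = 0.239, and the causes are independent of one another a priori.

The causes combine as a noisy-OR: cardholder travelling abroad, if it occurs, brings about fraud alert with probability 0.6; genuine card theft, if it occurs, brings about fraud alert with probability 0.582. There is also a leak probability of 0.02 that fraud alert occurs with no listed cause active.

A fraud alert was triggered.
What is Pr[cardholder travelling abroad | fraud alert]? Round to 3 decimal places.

Pr[cardholder travelling abroad | fraud alert] ≈ 0.394

Under noisy-OR, P(fraud alert | causes) = 1 − (1−0.02)·∏(1−qᵢ) over the active causes.
P(fraud alert) = 0.02×0.867×0.761 + 0.59036×0.867×0.239 + 0.608×0.133×0.761 + 0.836144×0.133×0.239 = 0.013196 + 0.122330 + 0.061538 + 0.026579 = 0.223643
The cardholder travelling abroad-present share is 0.061538 + 0.026579 = 0.088117.
So P(cardholder travelling abroad | fraud alert) = 0.088117/0.223643 ≈ 0.394.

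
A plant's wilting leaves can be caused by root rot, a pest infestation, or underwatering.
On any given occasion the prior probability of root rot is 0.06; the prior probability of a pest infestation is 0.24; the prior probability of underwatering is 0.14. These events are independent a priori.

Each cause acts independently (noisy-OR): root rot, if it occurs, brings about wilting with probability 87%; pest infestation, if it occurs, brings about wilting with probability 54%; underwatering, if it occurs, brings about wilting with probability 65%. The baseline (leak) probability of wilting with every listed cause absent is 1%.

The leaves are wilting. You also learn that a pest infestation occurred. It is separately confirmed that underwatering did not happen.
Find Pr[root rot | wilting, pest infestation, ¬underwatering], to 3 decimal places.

Pr[root rot | wilting, pest infestation, ¬underwatering] ≈ 0.099

Under noisy-OR, P(wilting | causes) = 1 − (1−0.01)·∏(1−qᵢ) over the active causes.
P(wilting | pest infestation, ¬underwatering) = 0.5446*0.94 + 0.940798*0.06 = 0.511924 + 0.056448 = 0.568372
Restricting to configurations with root rot present: 0.940798*0.06 = 0.056448.
Hence the posterior is 0.056448/0.568372 ≈ 0.099.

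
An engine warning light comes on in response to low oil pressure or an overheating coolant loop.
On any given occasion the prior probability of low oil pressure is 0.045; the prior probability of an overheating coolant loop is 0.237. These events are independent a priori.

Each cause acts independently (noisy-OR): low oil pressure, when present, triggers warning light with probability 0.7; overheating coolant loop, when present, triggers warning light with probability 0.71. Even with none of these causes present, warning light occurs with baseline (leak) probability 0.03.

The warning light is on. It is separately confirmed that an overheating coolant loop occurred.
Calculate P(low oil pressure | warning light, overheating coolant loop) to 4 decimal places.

Under noisy-OR, P(warning light | causes) = 1 − (1−0.03)·∏(1−qᵢ) over the active causes.
P(warning light | overheating coolant loop) = 0.7187·0.955 + 0.91561·0.045 = 0.686358 + 0.041202 = 0.727560
Restricting to configurations with low oil pressure present: 0.91561·0.045 = 0.041202.
Hence the posterior is 0.041202/0.727560 ≈ 0.0566.

P(low oil pressure | warning light, overheating coolant loop) ≈ 0.0566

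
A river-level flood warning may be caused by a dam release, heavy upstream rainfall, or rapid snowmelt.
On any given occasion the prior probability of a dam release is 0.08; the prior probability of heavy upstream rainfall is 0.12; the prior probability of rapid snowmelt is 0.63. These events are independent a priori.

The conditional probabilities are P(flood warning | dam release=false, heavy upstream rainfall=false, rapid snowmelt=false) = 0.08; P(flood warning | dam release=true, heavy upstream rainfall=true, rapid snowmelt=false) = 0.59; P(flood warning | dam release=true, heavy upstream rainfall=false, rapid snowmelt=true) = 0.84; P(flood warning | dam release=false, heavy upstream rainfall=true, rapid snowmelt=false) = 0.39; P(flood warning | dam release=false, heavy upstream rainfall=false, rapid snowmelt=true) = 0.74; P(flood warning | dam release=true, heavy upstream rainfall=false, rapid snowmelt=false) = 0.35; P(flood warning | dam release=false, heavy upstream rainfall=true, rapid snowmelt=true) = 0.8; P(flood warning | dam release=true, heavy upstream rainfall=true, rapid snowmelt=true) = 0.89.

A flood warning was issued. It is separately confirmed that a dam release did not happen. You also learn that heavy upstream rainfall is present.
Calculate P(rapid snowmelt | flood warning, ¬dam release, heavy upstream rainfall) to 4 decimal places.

P(rapid snowmelt | flood warning, ¬dam release, heavy upstream rainfall) ≈ 0.7774

P(flood warning | ¬dam release, heavy upstream rainfall) = 0.39×0.37 + 0.8×0.63 = 0.144300 + 0.504000 = 0.648300
The rapid snowmelt-present share is 0.8×0.63 = 0.504000.
So P(rapid snowmelt | flood warning, ¬dam release, heavy upstream rainfall) = 0.504000/0.648300 ≈ 0.7774.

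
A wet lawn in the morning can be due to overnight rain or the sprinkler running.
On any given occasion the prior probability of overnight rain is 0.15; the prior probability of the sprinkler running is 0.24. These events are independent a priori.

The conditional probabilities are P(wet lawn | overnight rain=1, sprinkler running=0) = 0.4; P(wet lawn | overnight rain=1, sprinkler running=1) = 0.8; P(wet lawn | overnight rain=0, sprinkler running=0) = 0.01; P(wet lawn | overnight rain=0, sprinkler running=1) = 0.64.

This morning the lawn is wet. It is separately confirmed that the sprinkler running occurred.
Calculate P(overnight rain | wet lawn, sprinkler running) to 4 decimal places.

P(overnight rain | wet lawn, sprinkler running) ≈ 0.1807

Enumerate both values of overnight rain and weight by the priors:
  P(wet lawn | sprinkler running) = 0.64×0.85 + 0.8×0.15
        = 0.544000 + 0.120000 = 0.664000
Keeping only the overnight rain-present terms gives 0.120000, so
  P(overnight rain | wet lawn, sprinkler running) = 0.120000 / 0.664000 ≈ 0.1807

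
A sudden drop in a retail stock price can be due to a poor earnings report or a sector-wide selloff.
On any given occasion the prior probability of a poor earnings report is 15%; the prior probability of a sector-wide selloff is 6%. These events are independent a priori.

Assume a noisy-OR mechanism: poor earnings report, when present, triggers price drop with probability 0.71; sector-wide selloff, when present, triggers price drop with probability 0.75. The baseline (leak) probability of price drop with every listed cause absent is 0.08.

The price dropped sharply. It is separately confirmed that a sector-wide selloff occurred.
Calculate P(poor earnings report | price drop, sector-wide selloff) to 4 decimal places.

P(poor earnings report | price drop, sector-wide selloff) ≈ 0.1762

Under noisy-OR, P(price drop | causes) = 1 − (1−0.08)·∏(1−qᵢ) over the active causes.
Numerator (weight on configurations with poor earnings report): 0.9333·0.15 = 0.139995
The normalizing constant is 0.77·0.85 + 0.9333·0.15 = 0.794495
Posterior = 0.139995 / 0.794495 ≈ 0.1762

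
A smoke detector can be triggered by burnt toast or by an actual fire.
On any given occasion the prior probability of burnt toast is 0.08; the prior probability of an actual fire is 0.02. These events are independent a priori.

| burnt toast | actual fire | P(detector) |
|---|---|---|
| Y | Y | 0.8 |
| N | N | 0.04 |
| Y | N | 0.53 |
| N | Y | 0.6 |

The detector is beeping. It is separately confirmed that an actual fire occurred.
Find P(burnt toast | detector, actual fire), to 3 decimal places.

P(burnt toast | detector, actual fire) ≈ 0.104

For the numerator, keep only burnt toast=true terms: 0.8·0.08 = 0.064000
The normalizing constant is 0.6·0.92 + 0.8·0.08 = 0.616000
Posterior = 0.064000 / 0.616000 ≈ 0.104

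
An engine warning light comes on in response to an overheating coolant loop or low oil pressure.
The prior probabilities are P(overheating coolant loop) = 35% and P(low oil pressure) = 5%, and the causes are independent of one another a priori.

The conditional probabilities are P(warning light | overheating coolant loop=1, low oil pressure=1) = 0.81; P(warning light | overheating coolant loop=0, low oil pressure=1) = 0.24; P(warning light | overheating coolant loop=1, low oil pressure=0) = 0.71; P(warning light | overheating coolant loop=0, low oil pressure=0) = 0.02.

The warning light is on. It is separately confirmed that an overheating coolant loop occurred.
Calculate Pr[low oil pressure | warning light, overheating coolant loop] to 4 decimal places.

Enumerate both values of low oil pressure and weight by the priors:
  P(warning light | overheating coolant loop) = 0.71·0.95 + 0.81·0.05
        = 0.674500 + 0.040500 = 0.715000
Configurations with low oil pressure contribute 0.040500, so
  P(low oil pressure | warning light, overheating coolant loop) = 0.040500 / 0.715000 ≈ 0.0566

Pr[low oil pressure | warning light, overheating coolant loop] ≈ 0.0566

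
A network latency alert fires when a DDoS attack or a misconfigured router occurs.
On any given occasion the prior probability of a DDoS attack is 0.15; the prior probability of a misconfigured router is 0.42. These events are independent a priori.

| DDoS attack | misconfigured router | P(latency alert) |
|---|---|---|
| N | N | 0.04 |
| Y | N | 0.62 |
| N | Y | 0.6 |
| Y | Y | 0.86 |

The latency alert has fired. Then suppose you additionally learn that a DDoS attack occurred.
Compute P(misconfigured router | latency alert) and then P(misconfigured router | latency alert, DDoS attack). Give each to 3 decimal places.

Weight on misconfigured router=true, given the evidence: 0.214200 + 0.054180 = 0.268380
Normalizer over all consistent configurations: 0.04·0.85·0.58 + 0.6·0.85·0.42 + 0.62·0.15·0.58 + 0.86·0.15·0.42 = 0.342040
P(misconfigured router | latency alert) = 0.268380/0.342040 ≈ 0.785

With the extra evidence:
Enumerate both values of misconfigured router and weight by the priors:
  P(latency alert | DDoS attack) = 0.62*0.58 + 0.86*0.42
        = 0.359600 + 0.361200 = 0.720800
Configurations with misconfigured router contribute 0.361200, so
  P(misconfigured router | latency alert, DDoS attack) = 0.361200 / 0.720800 ≈ 0.501
The drop from 0.785 to 0.501 is the explaining-away (discounting) effect.

P(misconfigured router | latency alert) ≈ 0.785; P(misconfigured router | latency alert, DDoS attack) ≈ 0.501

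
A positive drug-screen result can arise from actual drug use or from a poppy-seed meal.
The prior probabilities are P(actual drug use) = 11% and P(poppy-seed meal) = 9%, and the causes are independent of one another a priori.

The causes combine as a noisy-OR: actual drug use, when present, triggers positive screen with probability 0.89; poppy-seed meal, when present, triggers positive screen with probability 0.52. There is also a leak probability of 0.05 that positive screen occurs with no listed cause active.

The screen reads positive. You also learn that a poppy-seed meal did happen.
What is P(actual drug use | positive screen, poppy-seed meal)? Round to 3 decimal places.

Under noisy-OR, P(positive screen | causes) = 1 − (1−0.05)·∏(1−qᵢ) over the active causes.
Numerator (weight on configurations with actual drug use): 0.94984*0.11 = 0.104482
The normalizing constant is 0.544*0.89 + 0.94984*0.11 = 0.588642
P(actual drug use | positive screen, poppy-seed meal) = 0.104482/0.588642 ≈ 0.177

P(actual drug use | positive screen, poppy-seed meal) ≈ 0.177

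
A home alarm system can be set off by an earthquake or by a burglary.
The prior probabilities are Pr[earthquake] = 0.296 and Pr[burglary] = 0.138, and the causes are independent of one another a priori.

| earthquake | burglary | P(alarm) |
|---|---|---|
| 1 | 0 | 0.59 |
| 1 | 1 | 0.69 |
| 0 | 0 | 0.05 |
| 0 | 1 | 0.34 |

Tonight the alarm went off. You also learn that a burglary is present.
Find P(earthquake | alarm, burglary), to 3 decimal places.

P(earthquake | alarm, burglary) ≈ 0.460

Weight on earthquake=true, given the evidence: 0.69·0.296 = 0.204240
Denominator P(alarm | burglary): 0.34·0.704 + 0.69·0.296 = 0.443600
Posterior = 0.204240 / 0.443600 ≈ 0.460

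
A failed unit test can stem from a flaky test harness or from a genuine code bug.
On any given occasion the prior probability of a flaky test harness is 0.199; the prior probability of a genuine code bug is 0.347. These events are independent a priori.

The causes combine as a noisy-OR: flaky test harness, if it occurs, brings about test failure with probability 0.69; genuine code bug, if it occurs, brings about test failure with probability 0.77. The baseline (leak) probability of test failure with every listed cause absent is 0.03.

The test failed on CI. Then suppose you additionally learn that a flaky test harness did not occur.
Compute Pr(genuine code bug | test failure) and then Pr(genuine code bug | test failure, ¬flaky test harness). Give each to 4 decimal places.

Pr(genuine code bug | test failure) ≈ 0.7245; Pr(genuine code bug | test failure, ¬flaky test harness) ≈ 0.9323

Under noisy-OR, P(test failure | causes) = 1 − (1−0.03)·∏(1−qᵢ) over the active causes.
Numerator (weight on configurations with genuine code bug): 0.215937 + 0.064277 = 0.280214
Normalizer over all consistent configurations: 0.03*0.801*0.653 + 0.7769*0.801*0.347 + 0.6993*0.199*0.653 + 0.930839*0.199*0.347 = 0.386778
Posterior = 0.280214 / 0.386778 ≈ 0.7245

Now also conditioning on flaky test harness≠true:
P(test failure | ¬flaky test harness) = 0.03*0.653 + 0.7769*0.347 = 0.019590 + 0.269584 = 0.289174
Of this, 0.269584 comes from 0.7769*0.347 (the genuine code bug=true cases).
P(genuine code bug | test failure, ¬flaky test harness) = 0.269584 / 0.289174 ≈ 0.9323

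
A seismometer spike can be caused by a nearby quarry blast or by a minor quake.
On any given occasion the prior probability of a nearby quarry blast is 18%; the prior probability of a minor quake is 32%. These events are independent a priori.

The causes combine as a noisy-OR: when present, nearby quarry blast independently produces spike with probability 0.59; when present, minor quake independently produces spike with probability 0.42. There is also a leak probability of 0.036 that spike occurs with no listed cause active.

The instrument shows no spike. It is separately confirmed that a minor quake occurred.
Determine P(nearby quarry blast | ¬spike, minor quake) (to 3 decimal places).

P(nearby quarry blast | ¬spike, minor quake) ≈ 0.083

Under noisy-OR, P(spike | causes) = 1 − (1−0.036)·∏(1−qᵢ) over the active causes.
P(¬spike | minor quake) = 0.55912*0.82 + 0.229239*0.18 = 0.458478 + 0.041263 = 0.499741
Restricting to configurations with nearby quarry blast present: 0.229239*0.18 = 0.041263.
So P(nearby quarry blast | ¬spike, minor quake) = 0.041263/0.499741 ≈ 0.083.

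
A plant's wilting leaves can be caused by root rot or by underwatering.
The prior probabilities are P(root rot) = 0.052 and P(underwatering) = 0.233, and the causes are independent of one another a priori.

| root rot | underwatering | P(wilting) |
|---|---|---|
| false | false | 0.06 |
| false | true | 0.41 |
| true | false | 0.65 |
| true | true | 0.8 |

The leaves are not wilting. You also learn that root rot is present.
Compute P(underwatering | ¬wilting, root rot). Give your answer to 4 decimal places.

Enumerate both values of underwatering and weight by the priors:
  P(¬wilting | root rot) = 0.35*0.767 + 0.2*0.233
        = 0.268450 + 0.046600 = 0.315050
Configurations with underwatering contribute 0.046600, so
  P(underwatering | ¬wilting, root rot) = 0.046600 / 0.315050 ≈ 0.1479

P(underwatering | ¬wilting, root rot) ≈ 0.1479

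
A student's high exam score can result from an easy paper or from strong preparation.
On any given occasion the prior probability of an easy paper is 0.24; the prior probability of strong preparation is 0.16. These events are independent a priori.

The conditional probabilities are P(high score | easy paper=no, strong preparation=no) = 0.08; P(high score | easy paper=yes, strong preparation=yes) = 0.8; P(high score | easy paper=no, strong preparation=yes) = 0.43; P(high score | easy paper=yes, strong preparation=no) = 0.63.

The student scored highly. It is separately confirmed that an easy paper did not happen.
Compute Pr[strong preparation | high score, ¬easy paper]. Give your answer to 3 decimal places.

Numerator (weight on configurations with strong preparation): 0.43×0.16 = 0.068800
The normalizing constant is 0.08×0.84 + 0.43×0.16 = 0.136000
P(strong preparation | high score, ¬easy paper) = 0.068800/0.136000 ≈ 0.506

Pr[strong preparation | high score, ¬easy paper] ≈ 0.506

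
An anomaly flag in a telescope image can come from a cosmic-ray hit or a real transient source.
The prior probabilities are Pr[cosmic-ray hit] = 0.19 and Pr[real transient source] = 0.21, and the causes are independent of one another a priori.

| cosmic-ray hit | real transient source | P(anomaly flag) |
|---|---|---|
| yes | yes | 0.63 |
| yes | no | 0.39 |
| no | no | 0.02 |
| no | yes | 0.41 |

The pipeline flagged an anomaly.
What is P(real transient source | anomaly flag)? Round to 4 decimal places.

P(real transient source | anomaly flag) ≈ 0.5708

P(anomaly flag) = 0.02·0.81·0.79 + 0.41·0.81·0.21 + 0.39·0.19·0.79 + 0.63·0.19·0.21 = 0.012798 + 0.069741 + 0.058539 + 0.025137 = 0.166215
Restricting to configurations with real transient source present: 0.069741 + 0.025137 = 0.094878.
Hence the posterior is 0.094878/0.166215 ≈ 0.5708.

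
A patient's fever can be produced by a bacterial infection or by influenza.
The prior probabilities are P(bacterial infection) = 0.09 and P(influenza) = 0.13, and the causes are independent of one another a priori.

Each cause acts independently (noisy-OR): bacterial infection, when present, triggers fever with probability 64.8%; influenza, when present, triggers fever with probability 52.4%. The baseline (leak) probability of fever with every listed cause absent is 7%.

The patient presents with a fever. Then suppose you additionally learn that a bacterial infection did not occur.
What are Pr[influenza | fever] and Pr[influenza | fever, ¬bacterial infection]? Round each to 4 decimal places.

Pr[influenza | fever] ≈ 0.4122; Pr[influenza | fever, ¬bacterial infection] ≈ 0.5433

Under noisy-OR, P(fever | causes) = 1 − (1−0.07)·∏(1−qᵢ) over the active causes.
P(fever) = 0.07×0.91×0.87 + 0.55732×0.91×0.13 + 0.67264×0.09×0.87 + 0.844177×0.09×0.13 = 0.055419 + 0.065931 + 0.052668 + 0.009877 = 0.183895
The influenza-present share is 0.065931 + 0.009877 = 0.075808.
P(influenza | fever) = 0.075808 / 0.183895 ≈ 0.4122

Now condition on the additional information:
P(fever | ¬bacterial infection) = 0.07·0.87 + 0.55732·0.13 = 0.060900 + 0.072452 = 0.133352
The influenza-present share is 0.55732·0.13 = 0.072452.
Hence the posterior is 0.072452/0.133352 ≈ 0.5433.
Ruling out bacterial infection raises the posterior on influenza — the flip side of explaining away.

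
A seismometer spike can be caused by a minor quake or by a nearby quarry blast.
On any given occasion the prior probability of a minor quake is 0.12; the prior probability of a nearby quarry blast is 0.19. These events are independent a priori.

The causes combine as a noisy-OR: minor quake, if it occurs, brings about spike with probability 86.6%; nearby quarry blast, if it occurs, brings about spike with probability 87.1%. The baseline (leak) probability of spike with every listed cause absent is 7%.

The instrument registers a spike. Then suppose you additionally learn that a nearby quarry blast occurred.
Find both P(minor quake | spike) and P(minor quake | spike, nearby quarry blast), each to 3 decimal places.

P(minor quake | spike) ≈ 0.353; P(minor quake | spike, nearby quarry blast) ≈ 0.132

Under noisy-OR, P(spike | causes) = 1 − (1−0.07)·∏(1−qᵢ) over the active causes.
For the numerator, keep only minor quake=true terms: 0.085087 + 0.022433 = 0.107520
The normalizing constant is 0.07·0.88·0.81 + 0.88003·0.88·0.19 + 0.87538·0.12·0.81 + 0.983924·0.12·0.19 = 0.304557
P(minor quake | spike) = 0.107520/0.304557 ≈ 0.353

With the extra evidence:
Weight on minor quake=true, given the evidence: 0.983924*0.12 = 0.118071
Denominator P(spike | nearby quarry blast): 0.88003*0.88 + 0.983924*0.12 = 0.892497
Posterior = 0.118071 / 0.892497 ≈ 0.132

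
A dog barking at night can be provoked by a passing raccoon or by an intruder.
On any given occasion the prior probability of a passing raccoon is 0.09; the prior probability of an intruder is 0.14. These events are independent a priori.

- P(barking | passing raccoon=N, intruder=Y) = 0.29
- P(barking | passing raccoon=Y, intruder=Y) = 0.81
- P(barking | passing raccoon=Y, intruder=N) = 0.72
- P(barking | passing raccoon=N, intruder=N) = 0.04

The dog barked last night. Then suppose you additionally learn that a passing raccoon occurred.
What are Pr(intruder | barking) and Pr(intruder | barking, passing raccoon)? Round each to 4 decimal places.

By total probability over the 4 (passing raccoon, intruder) configurations:
  P(barking) = 0.04*0.91*0.86 + 0.29*0.91*0.14 + 0.72*0.09*0.86 + 0.81*0.09*0.14
        = 0.031304 + 0.036946 + 0.055728 + 0.010206 = 0.134184
Configurations with intruder contribute 0.047152, so
  P(intruder | barking) = 0.047152 / 0.134184 ≈ 0.3514

With the extra evidence:
Numerator (weight on configurations with intruder): 0.81·0.14 = 0.113400
The normalizing constant is 0.72·0.86 + 0.81·0.14 = 0.732600
Posterior = 0.113400 / 0.732600 ≈ 0.1548

Pr(intruder | barking) ≈ 0.3514; Pr(intruder | barking, passing raccoon) ≈ 0.1548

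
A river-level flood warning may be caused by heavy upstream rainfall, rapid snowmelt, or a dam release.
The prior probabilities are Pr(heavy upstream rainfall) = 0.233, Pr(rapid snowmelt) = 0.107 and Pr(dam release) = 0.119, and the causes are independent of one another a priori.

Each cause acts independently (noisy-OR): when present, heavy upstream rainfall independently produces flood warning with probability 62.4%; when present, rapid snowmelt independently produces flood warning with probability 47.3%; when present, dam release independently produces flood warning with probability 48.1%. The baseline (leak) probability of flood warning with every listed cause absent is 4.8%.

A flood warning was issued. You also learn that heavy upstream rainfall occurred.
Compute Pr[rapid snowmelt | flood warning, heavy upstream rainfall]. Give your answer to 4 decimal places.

Under noisy-OR, P(flood warning | causes) = 1 − (1−0.048)·∏(1−qᵢ) over the active causes.
By total probability over the 4 (rapid snowmelt, dam release) configurations:
  P(flood warning | heavy upstream rainfall) = 0.642048×0.893×0.881 + 0.814223×0.893×0.119 + 0.811359×0.107×0.881 + 0.902095×0.107×0.119
        = 0.505120 + 0.086525 + 0.076484 + 0.011486 = 0.679615
The terms with rapid snowmelt present sum to 0.087970, so
  P(rapid snowmelt | flood warning, heavy upstream rainfall) = 0.087970 / 0.679615 ≈ 0.1294

Pr[rapid snowmelt | flood warning, heavy upstream rainfall] ≈ 0.1294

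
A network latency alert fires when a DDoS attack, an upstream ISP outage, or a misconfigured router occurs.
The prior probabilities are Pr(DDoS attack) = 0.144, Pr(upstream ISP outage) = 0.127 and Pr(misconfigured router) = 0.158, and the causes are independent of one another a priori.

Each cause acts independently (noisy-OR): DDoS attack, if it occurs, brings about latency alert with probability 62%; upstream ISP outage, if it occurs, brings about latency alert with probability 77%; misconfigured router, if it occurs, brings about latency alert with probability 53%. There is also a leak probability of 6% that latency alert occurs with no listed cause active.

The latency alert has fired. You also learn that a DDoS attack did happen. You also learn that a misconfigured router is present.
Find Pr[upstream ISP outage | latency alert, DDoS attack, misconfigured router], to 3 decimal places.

Under noisy-OR, P(latency alert | causes) = 1 − (1−0.06)·∏(1−qᵢ) over the active causes.
Sum P(latency alert|·) weighted by the priors over both values of upstream ISP outage:
  P(latency alert | DDoS attack, misconfigured router) = 0.832116*0.873 + 0.961387*0.127
        = 0.726437 + 0.122096 = 0.848533
Configurations with upstream ISP outage contribute 0.122096, so
  P(upstream ISP outage | latency alert, DDoS attack, misconfigured router) = 0.122096 / 0.848533 ≈ 0.144

Pr[upstream ISP outage | latency alert, DDoS attack, misconfigured router] ≈ 0.144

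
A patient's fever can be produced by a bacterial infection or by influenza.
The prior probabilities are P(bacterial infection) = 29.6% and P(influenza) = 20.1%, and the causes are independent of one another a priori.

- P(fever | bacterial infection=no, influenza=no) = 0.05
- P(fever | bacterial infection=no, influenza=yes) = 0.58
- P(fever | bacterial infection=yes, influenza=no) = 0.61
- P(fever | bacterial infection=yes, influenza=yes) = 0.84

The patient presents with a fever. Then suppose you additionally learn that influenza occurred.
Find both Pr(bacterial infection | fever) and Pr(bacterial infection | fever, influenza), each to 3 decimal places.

By total probability over the 4 (bacterial infection, influenza) configurations:
  P(fever) = 0.05*0.704*0.799 + 0.58*0.704*0.201 + 0.61*0.296*0.799 + 0.84*0.296*0.201
        = 0.028125 + 0.082072 + 0.144267 + 0.049977 = 0.304441
Configurations with bacterial infection contribute 0.194244, so
  P(bacterial infection | fever) = 0.194244 / 0.304441 ≈ 0.638

Now condition on the additional information:
By total probability over both values of bacterial infection:
  P(fever | influenza) = 0.58*0.704 + 0.84*0.296
        = 0.408320 + 0.248640 = 0.656960
Keeping only the bacterial infection-present terms gives 0.248640, so
  P(bacterial infection | fever, influenza) = 0.248640 / 0.656960 ≈ 0.378
— influenza explains away the evidence for bacterial infection.

Pr(bacterial infection | fever) ≈ 0.638; Pr(bacterial infection | fever, influenza) ≈ 0.378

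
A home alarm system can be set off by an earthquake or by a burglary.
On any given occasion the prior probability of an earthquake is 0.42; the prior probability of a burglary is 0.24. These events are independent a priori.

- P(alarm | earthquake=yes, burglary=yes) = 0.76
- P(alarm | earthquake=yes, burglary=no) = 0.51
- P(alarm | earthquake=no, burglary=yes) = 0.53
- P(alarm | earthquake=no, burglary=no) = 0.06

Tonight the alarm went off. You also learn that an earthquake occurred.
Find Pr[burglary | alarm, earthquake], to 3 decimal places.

Pr[burglary | alarm, earthquake] ≈ 0.320

P(alarm | earthquake) = 0.51*0.76 + 0.76*0.24 = 0.387600 + 0.182400 = 0.570000
Of this, 0.182400 comes from 0.76*0.24 (the burglary=true cases).
Hence the posterior is 0.182400/0.570000 ≈ 0.320.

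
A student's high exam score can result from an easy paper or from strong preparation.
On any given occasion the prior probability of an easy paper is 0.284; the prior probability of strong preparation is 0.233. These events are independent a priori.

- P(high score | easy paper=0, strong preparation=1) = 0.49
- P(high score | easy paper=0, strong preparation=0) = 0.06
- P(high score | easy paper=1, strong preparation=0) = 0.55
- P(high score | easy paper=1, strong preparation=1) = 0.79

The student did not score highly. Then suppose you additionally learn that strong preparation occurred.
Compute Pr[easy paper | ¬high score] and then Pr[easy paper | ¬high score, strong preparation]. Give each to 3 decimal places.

Pr[easy paper | ¬high score] ≈ 0.157; Pr[easy paper | ¬high score, strong preparation] ≈ 0.140

P(¬high score) = 0.94·0.716·0.767 + 0.51·0.716·0.233 + 0.45·0.284·0.767 + 0.21·0.284·0.233 = 0.516222 + 0.085082 + 0.098023 + 0.013896 = 0.713223
Of this, 0.111919 comes from 0.098023 + 0.013896 (the easy paper=true cases).
So P(easy paper | ¬high score) = 0.111919/0.713223 ≈ 0.157.

Now also conditioning on strong preparation=true:
P(¬high score | strong preparation) = 0.51×0.716 + 0.21×0.284 = 0.365160 + 0.059640 = 0.424800
The easy paper-present share is 0.21×0.284 = 0.059640.
P(easy paper | ¬high score, strong preparation) = 0.059640 / 0.424800 ≈ 0.140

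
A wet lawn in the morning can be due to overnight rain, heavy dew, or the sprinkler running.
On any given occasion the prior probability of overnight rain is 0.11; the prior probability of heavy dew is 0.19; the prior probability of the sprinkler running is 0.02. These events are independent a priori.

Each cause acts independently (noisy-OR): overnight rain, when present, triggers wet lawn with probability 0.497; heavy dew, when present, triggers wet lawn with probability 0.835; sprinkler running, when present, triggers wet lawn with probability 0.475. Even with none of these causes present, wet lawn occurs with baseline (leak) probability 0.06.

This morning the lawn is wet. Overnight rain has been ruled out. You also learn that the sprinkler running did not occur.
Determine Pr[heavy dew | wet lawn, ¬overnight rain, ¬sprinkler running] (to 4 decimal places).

Under noisy-OR, P(wet lawn | causes) = 1 − (1−0.06)·∏(1−qᵢ) over the active causes.
For the numerator, keep only heavy dew=true terms: 0.8449×0.19 = 0.160531
Normalizer over all consistent configurations: 0.06×0.81 + 0.8449×0.19 = 0.209131
Posterior = 0.160531 / 0.209131 ≈ 0.7676

Pr[heavy dew | wet lawn, ¬overnight rain, ¬sprinkler running] ≈ 0.7676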